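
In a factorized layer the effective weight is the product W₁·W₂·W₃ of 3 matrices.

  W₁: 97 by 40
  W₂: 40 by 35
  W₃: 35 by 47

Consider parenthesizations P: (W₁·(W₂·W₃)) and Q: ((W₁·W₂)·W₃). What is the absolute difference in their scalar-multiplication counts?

47205

Order P = (W₁·(W₂·W₃)): (W₂·W₃): 40×35 by 35×47 → 40×47, cost 40·35·47 = 65800; (W₁·(W₂·W₃)): 97×40 by 40×47 → 97×47, cost 97·40·47 = 182360; cumulative 248160. Total 248160.
Order Q = ((W₁·W₂)·W₃): (W₁·W₂): 97×40 by 40×35 → 97×35, cost 97·40·35 = 135800; ((W₁·W₂)·W₃): 97×35 by 35×47 → 97×47, cost 97·35·47 = 159565; cumulative 295365. Total 295365.
Difference: |248160 − 295365| = 47205.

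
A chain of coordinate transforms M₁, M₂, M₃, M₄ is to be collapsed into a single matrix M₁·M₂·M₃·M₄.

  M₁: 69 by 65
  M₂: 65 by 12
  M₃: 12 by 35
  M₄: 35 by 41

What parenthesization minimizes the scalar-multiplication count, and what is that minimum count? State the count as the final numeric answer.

104988

Adjacent pairs: M₁M₂ = 69·65·12 = 53820; M₂M₃ = 65·12·35 = 27300; M₃M₄ = 12·35·41 = 17220.
Length 3: M₁..M₃: k=1: 0+27300+69·65·35=184275; k=2: 53820+0+69·12·35=82800 → min 82800 | M₂..M₄: k=2: 0+17220+65·12·41=49200; k=3: 27300+0+65·35·41=120575 → min 49200.
Length 4: M₁..M₄: k=1: 0+49200+69·65·41=233085; k=2: 53820+17220+69·12·41=104988; k=3: 82800+0+69·35·41=181815 → min 104988.
Optimal parenthesization: ((M₁·M₂)·(M₃·M₄)) with cost 104988.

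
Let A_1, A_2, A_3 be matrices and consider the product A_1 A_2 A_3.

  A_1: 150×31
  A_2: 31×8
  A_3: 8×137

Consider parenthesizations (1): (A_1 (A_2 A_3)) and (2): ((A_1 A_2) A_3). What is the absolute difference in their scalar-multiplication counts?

Order (1) = (A_1 (A_2 A_3)): (A_2 A_3): 31×8 by 8×137 → 31×137, cost 31·8·137 = 33976; (A_1 (A_2 A_3)): 150×31 by 31×137 → 150×137, cost 150·31·137 = 637050; cumulative 671026. Total 671026.
Order (2) = ((A_1 A_2) A_3): (A_1 A_2): 150×31 by 31×8 → 150×8, cost 150·31·8 = 37200; ((A_1 A_2) A_3): 150×8 by 8×137 → 150×137, cost 150·8·137 = 164400; cumulative 201600. Total 201600.
Difference: |671026 − 201600| = 469426.

469426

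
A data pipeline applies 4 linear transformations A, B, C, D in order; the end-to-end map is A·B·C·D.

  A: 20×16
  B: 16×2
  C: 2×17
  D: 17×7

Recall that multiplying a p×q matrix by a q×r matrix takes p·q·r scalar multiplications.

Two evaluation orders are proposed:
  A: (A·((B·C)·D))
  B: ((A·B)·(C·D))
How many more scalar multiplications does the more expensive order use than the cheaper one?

3530

Order A = (A·((B·C)·D)): (B·C): 16×2 by 2×17 → 16×17, cost 16·2·17 = 544; ((B·C)·D): 16×17 by 17×7 → 16×7, cost 16·17·7 = 1904; cumulative 2448; (A·((B·C)·D)): 20×16 by 16×7 → 20×7, cost 20·16·7 = 2240; cumulative 4688. Total 4688.
Order B = ((A·B)·(C·D)): (A·B): 20×16 by 16×2 → 20×2, cost 20·16·2 = 640; (C·D): 2×17 by 17×7 → 2×7, cost 2·17·7 = 238; ((A·B)·(C·D)): 20×2 by 2×7 → 20×7, cost 20·2·7 = 280; cumulative 1158. Total 1158.
Difference: |4688 − 1158| = 3530.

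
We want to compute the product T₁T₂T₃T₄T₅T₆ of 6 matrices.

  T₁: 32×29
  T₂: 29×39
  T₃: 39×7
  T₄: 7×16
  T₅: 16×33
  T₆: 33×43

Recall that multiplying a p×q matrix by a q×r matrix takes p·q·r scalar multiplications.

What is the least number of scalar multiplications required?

Adjacent pairs: T₁T₂ = 32·29·39 = 36192; T₂T₃ = 29·39·7 = 7917; T₃T₄ = 39·7·16 = 4368; T₄T₅ = 7·16·33 = 3696; T₅T₆ = 16·33·43 = 22704.
Length 3: T₁..T₃: k=1: 0+7917+32·29·7=14413; k=2: 36192+0+32·39·7=44928 → min 14413 | T₂..T₄: k=2: 0+4368+29·39·16=22464; k=3: 7917+0+29·7·16=11165 → min 11165 | T₃..T₅: k=3: 0+3696+39·7·33=12705; k=4: 4368+0+39·16·33=24960 → min 12705 | T₄..T₆: k=4: 0+22704+7·16·43=27520; k=5: 3696+0+7·33·43=13629 → min 13629.
Length 4: T₁..T₄: k=1: 0+11165+32·29·16=26013; k=2: 36192+4368+32·39·16=60528; k=3: 14413+0+32·7·16=17997 → min 17997 | T₂..T₅: k=2: 0+12705+29·39·33=50028; k=3: 7917+3696+29·7·33=18312; k=4: 11165+0+29·16·33=26477 → min 18312 | T₃..T₆: k=3: 0+13629+39·7·43=25368; k=4: 4368+22704+39·16·43=53904; k=5: 12705+0+39·33·43=68046 → min 25368.
Length 5: T₁..T₅: k=1: 0+18312+32·29·33=48936; k=2: 36192+12705+32·39·33=90081; k=3: 14413+3696+32·7·33=25501; k=4: 17997+0+32·16·33=34893 → min 25501 | T₂..T₆: k=2: 0+25368+29·39·43=74001; k=3: 7917+13629+29·7·43=30275; k=4: 11165+22704+29·16·43=53821; k=5: 18312+0+29·33·43=59463 → min 30275.
Length 6: T₁..T₆: k=1: 0+30275+32·29·43=70179; k=2: 36192+25368+32·39·43=115224; k=3: 14413+13629+32·7·43=37674; k=4: 17997+22704+32·16·43=62717; k=5: 25501+0+32·33·43=70909 → min 37674.
Optimal order: ((T₁(T₂T₃))((T₄T₅)T₆)) with cost 37674.

37674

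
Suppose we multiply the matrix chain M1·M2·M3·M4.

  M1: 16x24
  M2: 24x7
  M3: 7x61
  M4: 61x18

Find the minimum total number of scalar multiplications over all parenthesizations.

12390

Adjacent pairs: M1M2 = 16·24·7 = 2688; M2M3 = 24·7·61 = 10248; M3M4 = 7·61·18 = 7686.
Length 3: M1..M3: k=1: 0+10248+16·24·61=33672; k=2: 2688+0+16·7·61=9520 → min 9520 | M2..M4: k=2: 0+7686+24·7·18=10710; k=3: 10248+0+24·61·18=36600 → min 10710.
Length 4: M1..M4: k=1: 0+10710+16·24·18=17622; k=2: 2688+7686+16·7·18=12390; k=3: 9520+0+16·61·18=27088 → min 12390.
Optimal order: ((M1·M2)·(M3·M4)) with cost 12390.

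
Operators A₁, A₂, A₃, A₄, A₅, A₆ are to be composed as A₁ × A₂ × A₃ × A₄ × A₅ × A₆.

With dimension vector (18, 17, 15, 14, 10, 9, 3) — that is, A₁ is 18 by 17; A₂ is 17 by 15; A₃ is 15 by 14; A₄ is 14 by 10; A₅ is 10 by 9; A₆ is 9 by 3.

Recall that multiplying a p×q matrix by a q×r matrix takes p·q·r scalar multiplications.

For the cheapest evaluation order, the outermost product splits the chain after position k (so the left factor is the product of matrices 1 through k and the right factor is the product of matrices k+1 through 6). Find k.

1

Adjacent pairs: A₁A₂ = 18·17·15 = 4590; A₂A₃ = 17·15·14 = 3570; A₃A₄ = 15·14·10 = 2100; A₄A₅ = 14·10·9 = 1260; A₅A₆ = 10·9·3 = 270.
Length 3: A₁..A₃: k=1: 0+3570+18·17·14=7854; k=2: 4590+0+18·15·14=8370 → min 7854 | A₂..A₄: k=2: 0+2100+17·15·10=4650; k=3: 3570+0+17·14·10=5950 → min 4650 | A₃..A₅: k=3: 0+1260+15·14·9=3150; k=4: 2100+0+15·10·9=3450 → min 3150 | A₄..A₆: k=4: 0+270+14·10·3=690; k=5: 1260+0+14·9·3=1638 → min 690.
Length 4: A₁..A₄: k=1: 0+4650+18·17·10=7710; k=2: 4590+2100+18·15·10=9390; k=3: 7854+0+18·14·10=10374 → min 7710 | A₂..A₅: k=2: 0+3150+17·15·9=5445; k=3: 3570+1260+17·14·9=6972; k=4: 4650+0+17·10·9=6180 → min 5445 | A₃..A₆: k=3: 0+690+15·14·3=1320; k=4: 2100+270+15·10·3=2820; k=5: 3150+0+15·9·3=3555 → min 1320.
Length 5: A₁..A₅: k=1: 0+5445+18·17·9=8199; k=2: 4590+3150+18·15·9=10170; k=3: 7854+1260+18·14·9=11382; k=4: 7710+0+18·10·9=9330 → min 8199 | A₂..A₆: k=2: 0+1320+17·15·3=2085; k=3: 3570+690+17·14·3=4974; k=4: 4650+270+17·10·3=5430; k=5: 5445+0+17·9·3=5904 → min 2085.
Top-level splits: k=1: (A₁..A₁)·(A₂..A₆) → 0+2085+18·17·3 = 3003; k=2: (A₁..A₂)·(A₃..A₆) → 4590+1320+18·15·3 = 6720; k=3: (A₁..A₃)·(A₄..A₆) → 7854+690+18·14·3 = 9300; k=4: (A₁..A₄)·(A₅..A₆) → 7710+270+18·10·3 = 8520; k=5: (A₁..A₅)·(A₆..A₆) → 8199+0+18·9·3 = 8685.
Best split is after A₁, i.e. k = 1.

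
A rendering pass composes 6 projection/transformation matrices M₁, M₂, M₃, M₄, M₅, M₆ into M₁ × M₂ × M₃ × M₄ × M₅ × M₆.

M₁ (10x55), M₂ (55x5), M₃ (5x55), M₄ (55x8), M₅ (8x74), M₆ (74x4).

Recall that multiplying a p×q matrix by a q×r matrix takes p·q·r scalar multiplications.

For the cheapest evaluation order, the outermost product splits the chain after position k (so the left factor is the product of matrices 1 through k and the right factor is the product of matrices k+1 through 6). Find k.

2

Adjacent pairs: M₁M₂ = 10·55·5 = 2750; M₂M₃ = 55·5·55 = 15125; M₃M₄ = 5·55·8 = 2200; M₄M₅ = 55·8·74 = 32560; M₅M₆ = 8·74·4 = 2368.
Length 3: M₁..M₃: k=1: 0+15125+10·55·55=45375; k=2: 2750+0+10·5·55=5500 → min 5500 | M₂..M₄: k=2: 0+2200+55·5·8=4400; k=3: 15125+0+55·55·8=39325 → min 4400 | M₃..M₅: k=3: 0+32560+5·55·74=52910; k=4: 2200+0+5·8·74=5160 → min 5160 | M₄..M₆: k=4: 0+2368+55·8·4=4128; k=5: 32560+0+55·74·4=48840 → min 4128.
Length 4: M₁..M₄: k=1: 0+4400+10·55·8=8800; k=2: 2750+2200+10·5·8=5350; k=3: 5500+0+10·55·8=9900 → min 5350 | M₂..M₅: k=2: 0+5160+55·5·74=25510; k=3: 15125+32560+55·55·74=271535; k=4: 4400+0+55·8·74=36960 → min 25510 | M₃..M₆: k=3: 0+4128+5·55·4=5228; k=4: 2200+2368+5·8·4=4728; k=5: 5160+0+5·74·4=6640 → min 4728.
Length 5: M₁..M₅: k=1: 0+25510+10·55·74=66210; k=2: 2750+5160+10·5·74=11610; k=3: 5500+32560+10·55·74=78760; k=4: 5350+0+10·8·74=11270 → min 11270 | M₂..M₆: k=2: 0+4728+55·5·4=5828; k=3: 15125+4128+55·55·4=31353; k=4: 4400+2368+55·8·4=8528; k=5: 25510+0+55·74·4=41790 → min 5828.
Top-level splits: k=1: (M₁..M₁)·(M₂..M₆) → 0+5828+10·55·4 = 8028; k=2: (M₁..M₂)·(M₃..M₆) → 2750+4728+10·5·4 = 7678; k=3: (M₁..M₃)·(M₄..M₆) → 5500+4128+10·55·4 = 11828; k=4: (M₁..M₄)·(M₅..M₆) → 5350+2368+10·8·4 = 8038; k=5: (M₁..M₅)·(M₆..M₆) → 11270+0+10·74·4 = 14230.
Best split is after M₂, i.e. k = 2.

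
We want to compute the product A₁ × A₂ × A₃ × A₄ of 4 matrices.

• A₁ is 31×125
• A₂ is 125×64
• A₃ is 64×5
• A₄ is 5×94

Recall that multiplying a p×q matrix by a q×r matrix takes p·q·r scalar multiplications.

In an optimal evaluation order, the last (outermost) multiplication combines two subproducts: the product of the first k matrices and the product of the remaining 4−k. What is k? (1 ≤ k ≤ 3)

3

Adjacent pairs: A₁A₂ = 31·125·64 = 248000; A₂A₃ = 125·64·5 = 40000; A₃A₄ = 64·5·94 = 30080.
Length 3: A₁..A₃: k=1: 0+40000+31·125·5=59375; k=2: 248000+0+31·64·5=257920 → min 59375 | A₂..A₄: k=2: 0+30080+125·64·94=782080; k=3: 40000+0+125·5·94=98750 → min 98750.
Top-level splits: k=1: (A₁..A₁)·(A₂..A₄) → 0+98750+31·125·94 = 463000; k=2: (A₁..A₂)·(A₃..A₄) → 248000+30080+31·64·94 = 464576; k=3: (A₁..A₃)·(A₄..A₄) → 59375+0+31·5·94 = 73945.
Best split is after A₃, i.e. k = 3.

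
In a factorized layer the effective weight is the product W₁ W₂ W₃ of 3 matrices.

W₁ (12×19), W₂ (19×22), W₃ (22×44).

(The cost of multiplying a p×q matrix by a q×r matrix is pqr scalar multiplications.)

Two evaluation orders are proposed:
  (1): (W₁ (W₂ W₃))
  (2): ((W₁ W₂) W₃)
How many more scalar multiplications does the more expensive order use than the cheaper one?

Order (1) = (W₁ (W₂ W₃)): (W₂ W₃): 19×22 by 22×44 → 19×44, cost 19·22·44 = 18392; (W₁ (W₂ W₃)): 12×19 by 19×44 → 12×44, cost 12·19·44 = 10032; cumulative 28424. Total 28424.
Order (2) = ((W₁ W₂) W₃): (W₁ W₂): 12×19 by 19×22 → 12×22, cost 12·19·22 = 5016; ((W₁ W₂) W₃): 12×22 by 22×44 → 12×44, cost 12·22·44 = 11616; cumulative 16632. Total 16632.
Difference: |28424 − 16632| = 11792.

11792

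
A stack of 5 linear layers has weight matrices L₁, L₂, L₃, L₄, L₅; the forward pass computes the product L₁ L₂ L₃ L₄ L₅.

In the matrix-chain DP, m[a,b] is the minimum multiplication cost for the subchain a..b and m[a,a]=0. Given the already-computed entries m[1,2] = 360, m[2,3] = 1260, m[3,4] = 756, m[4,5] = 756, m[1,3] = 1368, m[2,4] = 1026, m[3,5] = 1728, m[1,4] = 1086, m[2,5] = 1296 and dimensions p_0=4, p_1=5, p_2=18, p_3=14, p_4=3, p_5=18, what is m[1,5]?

1302

m[1,5] = min over k∈[1,4] of m[1,k]+m[k+1,5]+p_{0}·p_k·p_{5}.
k=1: 0 + 1296 + 4·5·18 = 1656; k=2: 360 + 1728 + 4·18·18 = 3384; k=3: 1368 + 756 + 4·14·18 = 3132; k=4: 1086 + 0 + 4·3·18 = 1302.
Minimum: 1302 at k=4.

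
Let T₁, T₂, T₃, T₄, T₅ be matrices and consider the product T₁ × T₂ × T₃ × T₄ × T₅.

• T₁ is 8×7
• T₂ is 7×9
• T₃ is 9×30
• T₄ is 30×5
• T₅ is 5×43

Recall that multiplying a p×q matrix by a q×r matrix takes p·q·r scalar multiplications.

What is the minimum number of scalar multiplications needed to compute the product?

Adjacent pairs: T₁T₂ = 8·7·9 = 504; T₂T₃ = 7·9·30 = 1890; T₃T₄ = 9·30·5 = 1350; T₄T₅ = 30·5·43 = 6450.
Length 3: T₁..T₃: k=1: 0+1890+8·7·30=3570; k=2: 504+0+8·9·30=2664 → min 2664 | T₂..T₄: k=2: 0+1350+7·9·5=1665; k=3: 1890+0+7·30·5=2940 → min 1665 | T₃..T₅: k=3: 0+6450+9·30·43=18060; k=4: 1350+0+9·5·43=3285 → min 3285.
Length 4: T₁..T₄: k=1: 0+1665+8·7·5=1945; k=2: 504+1350+8·9·5=2214; k=3: 2664+0+8·30·5=3864 → min 1945 | T₂..T₅: k=2: 0+3285+7·9·43=5994; k=3: 1890+6450+7·30·43=17370; k=4: 1665+0+7·5·43=3170 → min 3170.
Length 5: T₁..T₅: k=1: 0+3170+8·7·43=5578; k=2: 504+3285+8·9·43=6885; k=3: 2664+6450+8·30·43=19434; k=4: 1945+0+8·5·43=3665 → min 3665.
Optimal order: ((T₁ × (T₂ × (T₃ × T₄))) × T₅) with cost 3665.

3665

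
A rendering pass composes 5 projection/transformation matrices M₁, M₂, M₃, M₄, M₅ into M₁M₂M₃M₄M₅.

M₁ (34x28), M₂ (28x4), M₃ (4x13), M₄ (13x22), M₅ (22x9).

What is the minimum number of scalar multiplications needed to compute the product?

6968

Adjacent pairs: M₁M₂ = 34·28·4 = 3808; M₂M₃ = 28·4·13 = 1456; M₃M₄ = 4·13·22 = 1144; M₄M₅ = 13·22·9 = 2574.
Length 3: M₁..M₃: k=1: 0+1456+34·28·13=13832; k=2: 3808+0+34·4·13=5576 → min 5576 | M₂..M₄: k=2: 0+1144+28·4·22=3608; k=3: 1456+0+28·13·22=9464 → min 3608 | M₃..M₅: k=3: 0+2574+4·13·9=3042; k=4: 1144+0+4·22·9=1936 → min 1936.
Length 4: M₁..M₄: k=1: 0+3608+34·28·22=24552; k=2: 3808+1144+34·4·22=7944; k=3: 5576+0+34·13·22=15300 → min 7944 | M₂..M₅: k=2: 0+1936+28·4·9=2944; k=3: 1456+2574+28·13·9=7306; k=4: 3608+0+28·22·9=9152 → min 2944.
Length 5: M₁..M₅: k=1: 0+2944+34·28·9=11512; k=2: 3808+1936+34·4·9=6968; k=3: 5576+2574+34·13·9=12128; k=4: 7944+0+34·22·9=14676 → min 6968.
Optimal order: ((M₁M₂)((M₃M₄)M₅)) with cost 6968.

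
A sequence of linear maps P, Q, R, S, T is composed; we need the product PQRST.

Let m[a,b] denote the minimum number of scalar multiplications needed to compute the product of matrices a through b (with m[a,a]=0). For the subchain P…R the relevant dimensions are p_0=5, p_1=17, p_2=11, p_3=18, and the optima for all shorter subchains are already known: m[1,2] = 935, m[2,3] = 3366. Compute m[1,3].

1925

m[1,3] = min over k∈[1,2] of m[1,k]+m[k+1,3]+p_{0}·p_k·p_{3}.
k=1: 0 + 3366 + 5·17·18 = 4896; k=2: 935 + 0 + 5·11·18 = 1925.
Minimum: 1925 at k=2.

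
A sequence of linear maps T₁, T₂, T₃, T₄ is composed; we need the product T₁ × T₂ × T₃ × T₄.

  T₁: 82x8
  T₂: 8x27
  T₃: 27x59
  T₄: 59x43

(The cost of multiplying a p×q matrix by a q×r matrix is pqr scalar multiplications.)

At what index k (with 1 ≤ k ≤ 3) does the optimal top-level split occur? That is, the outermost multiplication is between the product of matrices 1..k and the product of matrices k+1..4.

Adjacent pairs: T₁T₂ = 82·8·27 = 17712; T₂T₃ = 8·27·59 = 12744; T₃T₄ = 27·59·43 = 68499.
Length 3: T₁..T₃: k=1: 0+12744+82·8·59=51448; k=2: 17712+0+82·27·59=148338 → min 51448 | T₂..T₄: k=2: 0+68499+8·27·43=77787; k=3: 12744+0+8·59·43=33040 → min 33040.
Top-level splits: k=1: (T₁..T₁)·(T₂..T₄) → 0+33040+82·8·43 = 61248; k=2: (T₁..T₂)·(T₃..T₄) → 17712+68499+82·27·43 = 181413; k=3: (T₁..T₃)·(T₄..T₄) → 51448+0+82·59·43 = 259482.
Best split is after T₁, i.e. k = 1.

1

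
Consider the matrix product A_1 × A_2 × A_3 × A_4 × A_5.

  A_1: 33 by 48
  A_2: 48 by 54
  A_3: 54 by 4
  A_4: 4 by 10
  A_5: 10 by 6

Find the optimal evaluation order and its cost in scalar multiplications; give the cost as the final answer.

17736

Adjacent pairs: A_1A_2 = 33·48·54 = 85536; A_2A_3 = 48·54·4 = 10368; A_3A_4 = 54·4·10 = 2160; A_4A_5 = 4·10·6 = 240.
Length 3: A_1..A_3: k=1: 0+10368+33·48·4=16704; k=2: 85536+0+33·54·4=92664 → min 16704 | A_2..A_4: k=2: 0+2160+48·54·10=28080; k=3: 10368+0+48·4·10=12288 → min 12288 | A_3..A_5: k=3: 0+240+54·4·6=1536; k=4: 2160+0+54·10·6=5400 → min 1536.
Length 4: A_1..A_4: k=1: 0+12288+33·48·10=28128; k=2: 85536+2160+33·54·10=105516; k=3: 16704+0+33·4·10=18024 → min 18024 | A_2..A_5: k=2: 0+1536+48·54·6=17088; k=3: 10368+240+48·4·6=11760; k=4: 12288+0+48·10·6=15168 → min 11760.
Length 5: A_1..A_5: k=1: 0+11760+33·48·6=21264; k=2: 85536+1536+33·54·6=97764; k=3: 16704+240+33·4·6=17736; k=4: 18024+0+33·10·6=20004 → min 17736.
Optimal parenthesization: ((A_1 × (A_2 × A_3)) × (A_4 × A_5)) with cost 17736.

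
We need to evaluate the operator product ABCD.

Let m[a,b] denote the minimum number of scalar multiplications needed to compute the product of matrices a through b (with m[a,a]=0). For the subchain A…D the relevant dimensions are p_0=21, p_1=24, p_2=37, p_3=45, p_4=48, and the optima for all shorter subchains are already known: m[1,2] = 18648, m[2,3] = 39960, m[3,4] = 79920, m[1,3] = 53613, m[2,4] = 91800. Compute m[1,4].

98973

m[1,4] = min over k∈[1,3] of m[1,k]+m[k+1,4]+p_{0}·p_k·p_{4}.
k=1: 0 + 91800 + 21·24·48 = 115992; k=2: 18648 + 79920 + 21·37·48 = 135864; k=3: 53613 + 0 + 21·45·48 = 98973.
Minimum: 98973 at k=3.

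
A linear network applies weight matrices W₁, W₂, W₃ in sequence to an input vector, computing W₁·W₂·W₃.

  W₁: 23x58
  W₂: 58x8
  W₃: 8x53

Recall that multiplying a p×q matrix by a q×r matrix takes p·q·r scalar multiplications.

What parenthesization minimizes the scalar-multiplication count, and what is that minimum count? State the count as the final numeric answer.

(W₁·(W₂·W₃)): cost 95294.
((W₁·W₂)·W₃): cost 20424.
Optimal: ((W₁·W₂)·W₃) with cost 20424.

20424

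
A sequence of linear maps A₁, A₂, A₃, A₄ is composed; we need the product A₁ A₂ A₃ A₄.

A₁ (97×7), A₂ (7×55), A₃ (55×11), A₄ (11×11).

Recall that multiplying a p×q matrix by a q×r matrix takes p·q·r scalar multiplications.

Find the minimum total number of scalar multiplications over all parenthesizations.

12551

Adjacent pairs: A₁A₂ = 97·7·55 = 37345; A₂A₃ = 7·55·11 = 4235; A₃A₄ = 55·11·11 = 6655.
Length 3: A₁..A₃: k=1: 0+4235+97·7·11=11704; k=2: 37345+0+97·55·11=96030 → min 11704 | A₂..A₄: k=2: 0+6655+7·55·11=10890; k=3: 4235+0+7·11·11=5082 → min 5082.
Length 4: A₁..A₄: k=1: 0+5082+97·7·11=12551; k=2: 37345+6655+97·55·11=102685; k=3: 11704+0+97·11·11=23441 → min 12551.
Optimal order: (A₁ ((A₂ A₃) A₄)) with cost 12551.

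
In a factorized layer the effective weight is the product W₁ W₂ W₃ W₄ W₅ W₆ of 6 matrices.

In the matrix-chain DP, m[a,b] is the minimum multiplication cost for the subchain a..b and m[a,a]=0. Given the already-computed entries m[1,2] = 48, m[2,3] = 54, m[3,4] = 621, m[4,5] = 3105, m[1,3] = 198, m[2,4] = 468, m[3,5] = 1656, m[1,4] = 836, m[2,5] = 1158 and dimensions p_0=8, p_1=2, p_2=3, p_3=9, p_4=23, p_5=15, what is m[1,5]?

m[1,5] = min over k∈[1,4] of m[1,k]+m[k+1,5]+p_{0}·p_k·p_{5}.
k=1: 0 + 1158 + 8·2·15 = 1398; k=2: 48 + 1656 + 8·3·15 = 2064; k=3: 198 + 3105 + 8·9·15 = 4383; k=4: 836 + 0 + 8·23·15 = 3596.
Minimum: 1398 at k=1.

1398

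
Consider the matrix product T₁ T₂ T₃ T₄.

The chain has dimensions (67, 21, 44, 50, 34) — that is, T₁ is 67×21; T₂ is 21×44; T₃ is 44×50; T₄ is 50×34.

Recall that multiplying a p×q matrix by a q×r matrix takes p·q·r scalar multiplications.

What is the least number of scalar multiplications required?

Adjacent pairs: T₁T₂ = 67·21·44 = 61908; T₂T₃ = 21·44·50 = 46200; T₃T₄ = 44·50·34 = 74800.
Length 3: T₁..T₃: k=1: 0+46200+67·21·50=116550; k=2: 61908+0+67·44·50=209308 → min 116550 | T₂..T₄: k=2: 0+74800+21·44·34=106216; k=3: 46200+0+21·50·34=81900 → min 81900.
Length 4: T₁..T₄: k=1: 0+81900+67·21·34=129738; k=2: 61908+74800+67·44·34=236940; k=3: 116550+0+67·50·34=230450 → min 129738.
Optimal order: (T₁ ((T₂ T₃) T₄)) with cost 129738.

129738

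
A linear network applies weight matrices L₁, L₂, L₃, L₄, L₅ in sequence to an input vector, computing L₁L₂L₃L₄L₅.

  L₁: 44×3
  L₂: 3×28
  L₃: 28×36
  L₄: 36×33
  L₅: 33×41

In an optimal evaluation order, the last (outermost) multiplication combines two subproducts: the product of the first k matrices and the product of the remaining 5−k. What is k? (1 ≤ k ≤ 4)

1

Adjacent pairs: L₁L₂ = 44·3·28 = 3696; L₂L₃ = 3·28·36 = 3024; L₃L₄ = 28·36·33 = 33264; L₄L₅ = 36·33·41 = 48708.
Length 3: L₁..L₃: k=1: 0+3024+44·3·36=7776; k=2: 3696+0+44·28·36=48048 → min 7776 | L₂..L₄: k=2: 0+33264+3·28·33=36036; k=3: 3024+0+3·36·33=6588 → min 6588 | L₃..L₅: k=3: 0+48708+28·36·41=90036; k=4: 33264+0+28·33·41=71148 → min 71148.
Length 4: L₁..L₄: k=1: 0+6588+44·3·33=10944; k=2: 3696+33264+44·28·33=77616; k=3: 7776+0+44·36·33=60048 → min 10944 | L₂..L₅: k=2: 0+71148+3·28·41=74592; k=3: 3024+48708+3·36·41=56160; k=4: 6588+0+3·33·41=10647 → min 10647.
Top-level splits: k=1: (L₁..L₁)·(L₂..L₅) → 0+10647+44·3·41 = 16059; k=2: (L₁..L₂)·(L₃..L₅) → 3696+71148+44·28·41 = 125356; k=3: (L₁..L₃)·(L₄..L₅) → 7776+48708+44·36·41 = 121428; k=4: (L₁..L₄)·(L₅..L₅) → 10944+0+44·33·41 = 70476.
Best split is after L₁, i.e. k = 1.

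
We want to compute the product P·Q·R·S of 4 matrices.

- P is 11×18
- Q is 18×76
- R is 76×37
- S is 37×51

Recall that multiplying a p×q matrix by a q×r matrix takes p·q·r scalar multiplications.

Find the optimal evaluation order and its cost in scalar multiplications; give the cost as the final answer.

Adjacent pairs: PQ = 11·18·76 = 15048; QR = 18·76·37 = 50616; RS = 76·37·51 = 143412.
Length 3: P..R: k=1: 0+50616+11·18·37=57942; k=2: 15048+0+11·76·37=45980 → min 45980 | Q..S: k=2: 0+143412+18·76·51=213180; k=3: 50616+0+18·37·51=84582 → min 84582.
Length 4: P..S: k=1: 0+84582+11·18·51=94680; k=2: 15048+143412+11·76·51=201096; k=3: 45980+0+11·37·51=66737 → min 66737.
Optimal parenthesization: (((P·Q)·R)·S) with cost 66737.

66737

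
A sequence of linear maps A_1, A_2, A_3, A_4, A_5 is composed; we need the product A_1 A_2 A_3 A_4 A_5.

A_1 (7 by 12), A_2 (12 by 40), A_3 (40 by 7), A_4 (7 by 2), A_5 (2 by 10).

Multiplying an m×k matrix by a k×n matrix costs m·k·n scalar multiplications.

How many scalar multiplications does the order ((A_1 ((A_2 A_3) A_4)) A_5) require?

3836

(A_2 A_3): 12×40 by 40×7 → 12×7, cost 12·40·7 = 3360
((A_2 A_3) A_4): 12×7 by 7×2 → 12×2, cost 12·7·2 = 168; cumulative 3528
(A_1 ((A_2 A_3) A_4)): 7×12 by 12×2 → 7×2, cost 7·12·2 = 168; cumulative 3696
((A_1 ((A_2 A_3) A_4)) A_5): 7×2 by 2×10 → 7×10, cost 7·2·10 = 140; cumulative 3836
Total: 3836 scalar multiplications.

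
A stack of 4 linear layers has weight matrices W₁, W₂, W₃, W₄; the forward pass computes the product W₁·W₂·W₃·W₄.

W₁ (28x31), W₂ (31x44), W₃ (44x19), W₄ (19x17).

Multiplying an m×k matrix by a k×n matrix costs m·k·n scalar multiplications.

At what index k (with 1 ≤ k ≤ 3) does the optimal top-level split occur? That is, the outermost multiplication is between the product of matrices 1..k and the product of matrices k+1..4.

1

Adjacent pairs: W₁W₂ = 28·31·44 = 38192; W₂W₃ = 31·44·19 = 25916; W₃W₄ = 44·19·17 = 14212.
Length 3: W₁..W₃: k=1: 0+25916+28·31·19=42408; k=2: 38192+0+28·44·19=61600 → min 42408 | W₂..W₄: k=2: 0+14212+31·44·17=37400; k=3: 25916+0+31·19·17=35929 → min 35929.
Top-level splits: k=1: (W₁..W₁)·(W₂..W₄) → 0+35929+28·31·17 = 50685; k=2: (W₁..W₂)·(W₃..W₄) → 38192+14212+28·44·17 = 73348; k=3: (W₁..W₃)·(W₄..W₄) → 42408+0+28·19·17 = 51452.
Best split is after W₁, i.e. k = 1.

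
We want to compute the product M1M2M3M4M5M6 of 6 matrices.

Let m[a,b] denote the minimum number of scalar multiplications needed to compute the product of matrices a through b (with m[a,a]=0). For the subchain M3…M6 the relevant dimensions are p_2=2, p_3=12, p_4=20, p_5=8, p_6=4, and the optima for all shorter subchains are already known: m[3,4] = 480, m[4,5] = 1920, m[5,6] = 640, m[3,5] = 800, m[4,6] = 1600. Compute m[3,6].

864

m[3,6] = min over k∈[3,5] of m[3,k]+m[k+1,6]+p_{2}·p_k·p_{6}.
k=3: 0 + 1600 + 2·12·4 = 1696; k=4: 480 + 640 + 2·20·4 = 1280; k=5: 800 + 0 + 2·8·4 = 864.
Minimum: 864 at k=5.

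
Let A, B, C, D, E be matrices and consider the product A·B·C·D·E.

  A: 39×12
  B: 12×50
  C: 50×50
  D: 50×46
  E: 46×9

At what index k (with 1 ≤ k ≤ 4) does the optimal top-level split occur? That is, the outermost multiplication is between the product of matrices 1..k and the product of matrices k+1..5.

Adjacent pairs: AB = 39·12·50 = 23400; BC = 12·50·50 = 30000; CD = 50·50·46 = 115000; DE = 50·46·9 = 20700.
Length 3: A..C: k=1: 0+30000+39·12·50=53400; k=2: 23400+0+39·50·50=120900 → min 53400 | B..D: k=2: 0+115000+12·50·46=142600; k=3: 30000+0+12·50·46=57600 → min 57600 | C..E: k=3: 0+20700+50·50·9=43200; k=4: 115000+0+50·46·9=135700 → min 43200.
Length 4: A..D: k=1: 0+57600+39·12·46=79128; k=2: 23400+115000+39·50·46=228100; k=3: 53400+0+39·50·46=143100 → min 79128 | B..E: k=2: 0+43200+12·50·9=48600; k=3: 30000+20700+12·50·9=56100; k=4: 57600+0+12·46·9=62568 → min 48600.
Top-level splits: k=1: (A..A)·(B..E) → 0+48600+39·12·9 = 52812; k=2: (A..B)·(C..E) → 23400+43200+39·50·9 = 84150; k=3: (A..C)·(D..E) → 53400+20700+39·50·9 = 91650; k=4: (A..D)·(E..E) → 79128+0+39·46·9 = 95274.
Best split is after A, i.e. k = 1.

1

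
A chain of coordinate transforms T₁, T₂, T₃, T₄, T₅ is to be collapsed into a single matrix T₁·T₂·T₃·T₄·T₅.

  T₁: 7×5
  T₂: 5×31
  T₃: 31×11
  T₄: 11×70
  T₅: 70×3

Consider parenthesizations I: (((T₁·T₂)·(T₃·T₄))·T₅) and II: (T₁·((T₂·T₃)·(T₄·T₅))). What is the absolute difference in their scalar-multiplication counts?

37330

Order I = (((T₁·T₂)·(T₃·T₄))·T₅): (T₁·T₂): 7×5 by 5×31 → 7×31, cost 7·5·31 = 1085; (T₃·T₄): 31×11 by 11×70 → 31×70, cost 31·11·70 = 23870; ((T₁·T₂)·(T₃·T₄)): 7×31 by 31×70 → 7×70, cost 7·31·70 = 15190; cumulative 40145; (((T₁·T₂)·(T₃·T₄))·T₅): 7×70 by 70×3 → 7×3, cost 7·70·3 = 1470; cumulative 41615. Total 41615.
Order II = (T₁·((T₂·T₃)·(T₄·T₅))): (T₂·T₃): 5×31 by 31×11 → 5×11, cost 5·31·11 = 1705; (T₄·T₅): 11×70 by 70×3 → 11×3, cost 11·70·3 = 2310; ((T₂·T₃)·(T₄·T₅)): 5×11 by 11×3 → 5×3, cost 5·11·3 = 165; cumulative 4180; (T₁·((T₂·T₃)·(T₄·T₅))): 7×5 by 5×3 → 7×3, cost 7·5·3 = 105; cumulative 4285. Total 4285.
Difference: |41615 − 4285| = 37330.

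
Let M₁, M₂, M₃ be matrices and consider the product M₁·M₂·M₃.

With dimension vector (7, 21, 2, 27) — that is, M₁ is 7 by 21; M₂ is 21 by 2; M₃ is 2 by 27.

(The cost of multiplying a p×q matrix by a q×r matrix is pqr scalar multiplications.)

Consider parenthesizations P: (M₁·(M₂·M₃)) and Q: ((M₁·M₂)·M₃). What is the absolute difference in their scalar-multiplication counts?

4431

Order P = (M₁·(M₂·M₃)): (M₂·M₃): 21×2 by 2×27 → 21×27, cost 21·2·27 = 1134; (M₁·(M₂·M₃)): 7×21 by 21×27 → 7×27, cost 7·21·27 = 3969; cumulative 5103. Total 5103.
Order Q = ((M₁·M₂)·M₃): (M₁·M₂): 7×21 by 21×2 → 7×2, cost 7·21·2 = 294; ((M₁·M₂)·M₃): 7×2 by 2×27 → 7×27, cost 7·2·27 = 378; cumulative 672. Total 672.
Difference: |5103 − 672| = 4431.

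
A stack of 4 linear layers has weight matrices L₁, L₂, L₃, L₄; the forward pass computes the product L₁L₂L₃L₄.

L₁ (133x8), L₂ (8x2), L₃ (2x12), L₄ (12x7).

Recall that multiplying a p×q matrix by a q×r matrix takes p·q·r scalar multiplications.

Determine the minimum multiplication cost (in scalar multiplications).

Adjacent pairs: L₁L₂ = 133·8·2 = 2128; L₂L₃ = 8·2·12 = 192; L₃L₄ = 2·12·7 = 168.
Length 3: L₁..L₃: k=1: 0+192+133·8·12=12960; k=2: 2128+0+133·2·12=5320 → min 5320 | L₂..L₄: k=2: 0+168+8·2·7=280; k=3: 192+0+8·12·7=864 → min 280.
Length 4: L₁..L₄: k=1: 0+280+133·8·7=7728; k=2: 2128+168+133·2·7=4158; k=3: 5320+0+133·12·7=16492 → min 4158.
Optimal order: ((L₁L₂)(L₃L₄)) with cost 4158.

4158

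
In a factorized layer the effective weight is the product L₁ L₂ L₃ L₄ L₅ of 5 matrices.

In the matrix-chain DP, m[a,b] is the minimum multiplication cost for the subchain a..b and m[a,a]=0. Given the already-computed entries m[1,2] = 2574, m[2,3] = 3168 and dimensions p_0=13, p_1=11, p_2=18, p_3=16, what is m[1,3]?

m[1,3] = min over k∈[1,2] of m[1,k]+m[k+1,3]+p_{0}·p_k·p_{3}.
k=1: 0 + 3168 + 13·11·16 = 5456; k=2: 2574 + 0 + 13·18·16 = 6318.
Minimum: 5456 at k=1.

5456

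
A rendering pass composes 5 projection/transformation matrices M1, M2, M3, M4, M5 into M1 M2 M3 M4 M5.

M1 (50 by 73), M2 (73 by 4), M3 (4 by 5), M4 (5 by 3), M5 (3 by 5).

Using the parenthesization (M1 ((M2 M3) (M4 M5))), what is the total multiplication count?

(M2 M3): 73×4 by 4×5 → 73×5, cost 73·4·5 = 1460
(M4 M5): 5×3 by 3×5 → 5×5, cost 5·3·5 = 75
((M2 M3) (M4 M5)): 73×5 by 5×5 → 73×5, cost 73·5·5 = 1825; cumulative 3360
(M1 ((M2 M3) (M4 M5))): 50×73 by 73×5 → 50×5, cost 50·73·5 = 18250; cumulative 21610
Total: 21610 scalar multiplications.

21610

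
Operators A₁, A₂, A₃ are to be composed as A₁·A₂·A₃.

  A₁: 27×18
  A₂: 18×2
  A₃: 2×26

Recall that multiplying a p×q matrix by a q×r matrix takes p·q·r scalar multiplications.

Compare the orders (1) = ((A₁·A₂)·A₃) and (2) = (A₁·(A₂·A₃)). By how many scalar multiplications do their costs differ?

11196

Order (1) = ((A₁·A₂)·A₃): (A₁·A₂): 27×18 by 18×2 → 27×2, cost 27·18·2 = 972; ((A₁·A₂)·A₃): 27×2 by 2×26 → 27×26, cost 27·2·26 = 1404; cumulative 2376. Total 2376.
Order (2) = (A₁·(A₂·A₃)): (A₂·A₃): 18×2 by 2×26 → 18×26, cost 18·2·26 = 936; (A₁·(A₂·A₃)): 27×18 by 18×26 → 27×26, cost 27·18·26 = 12636; cumulative 13572. Total 13572.
Difference: |2376 − 13572| = 11196.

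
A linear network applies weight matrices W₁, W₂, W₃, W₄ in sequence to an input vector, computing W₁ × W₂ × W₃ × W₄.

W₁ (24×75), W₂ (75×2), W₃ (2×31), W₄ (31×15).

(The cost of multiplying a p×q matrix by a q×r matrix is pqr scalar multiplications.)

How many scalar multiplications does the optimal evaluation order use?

Adjacent pairs: W₁W₂ = 24·75·2 = 3600; W₂W₃ = 75·2·31 = 4650; W₃W₄ = 2·31·15 = 930.
Length 3: W₁..W₃: k=1: 0+4650+24·75·31=60450; k=2: 3600+0+24·2·31=5088 → min 5088 | W₂..W₄: k=2: 0+930+75·2·15=3180; k=3: 4650+0+75·31·15=39525 → min 3180.
Length 4: W₁..W₄: k=1: 0+3180+24·75·15=30180; k=2: 3600+930+24·2·15=5250; k=3: 5088+0+24·31·15=16248 → min 5250.
Optimal order: ((W₁ × W₂) × (W₃ × W₄)) with cost 5250.

5250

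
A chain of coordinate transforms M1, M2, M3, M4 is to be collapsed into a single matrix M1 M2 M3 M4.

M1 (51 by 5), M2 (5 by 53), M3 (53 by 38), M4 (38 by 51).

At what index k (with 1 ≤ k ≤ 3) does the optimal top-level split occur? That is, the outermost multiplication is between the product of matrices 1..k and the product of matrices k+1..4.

1

Adjacent pairs: M1M2 = 51·5·53 = 13515; M2M3 = 5·53·38 = 10070; M3M4 = 53·38·51 = 102714.
Length 3: M1..M3: k=1: 0+10070+51·5·38=19760; k=2: 13515+0+51·53·38=116229 → min 19760 | M2..M4: k=2: 0+102714+5·53·51=116229; k=3: 10070+0+5·38·51=19760 → min 19760.
Top-level splits: k=1: (M1..M1)·(M2..M4) → 0+19760+51·5·51 = 32765; k=2: (M1..M2)·(M3..M4) → 13515+102714+51·53·51 = 254082; k=3: (M1..M3)·(M4..M4) → 19760+0+51·38·51 = 118598.
Best split is after M1, i.e. k = 1.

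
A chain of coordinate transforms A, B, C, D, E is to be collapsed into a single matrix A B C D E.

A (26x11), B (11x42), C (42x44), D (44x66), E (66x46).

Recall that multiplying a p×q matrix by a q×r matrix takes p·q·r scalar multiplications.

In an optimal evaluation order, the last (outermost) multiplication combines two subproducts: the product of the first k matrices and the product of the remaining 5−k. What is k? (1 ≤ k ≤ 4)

Adjacent pairs: AB = 26·11·42 = 12012; BC = 11·42·44 = 20328; CD = 42·44·66 = 121968; DE = 44·66·46 = 133584.
Length 3: A..C: k=1: 0+20328+26·11·44=32912; k=2: 12012+0+26·42·44=60060 → min 32912 | B..D: k=2: 0+121968+11·42·66=152460; k=3: 20328+0+11·44·66=52272 → min 52272 | C..E: k=3: 0+133584+42·44·46=218592; k=4: 121968+0+42·66·46=249480 → min 218592.
Length 4: A..D: k=1: 0+52272+26·11·66=71148; k=2: 12012+121968+26·42·66=206052; k=3: 32912+0+26·44·66=108416 → min 71148 | B..E: k=2: 0+218592+11·42·46=239844; k=3: 20328+133584+11·44·46=176176; k=4: 52272+0+11·66·46=85668 → min 85668.
Top-level splits: k=1: (A..A)·(B..E) → 0+85668+26·11·46 = 98824; k=2: (A..B)·(C..E) → 12012+218592+26·42·46 = 280836; k=3: (A..C)·(D..E) → 32912+133584+26·44·46 = 219120; k=4: (A..D)·(E..E) → 71148+0+26·66·46 = 150084.
Best split is after A, i.e. k = 1.

1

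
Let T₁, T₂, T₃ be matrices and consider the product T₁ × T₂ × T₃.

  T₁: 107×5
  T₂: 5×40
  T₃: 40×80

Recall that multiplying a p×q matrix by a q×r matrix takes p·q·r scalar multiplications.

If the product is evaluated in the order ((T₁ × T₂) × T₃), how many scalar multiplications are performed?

(T₁ × T₂): 107×5 by 5×40 → 107×40, cost 107·5·40 = 21400
((T₁ × T₂) × T₃): 107×40 by 40×80 → 107×80, cost 107·40·80 = 342400; cumulative 363800
Total: 363800 scalar multiplications.

363800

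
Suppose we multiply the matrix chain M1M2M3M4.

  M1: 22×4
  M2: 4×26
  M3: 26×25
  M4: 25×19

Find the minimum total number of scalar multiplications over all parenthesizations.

6172

Adjacent pairs: M1M2 = 22·4·26 = 2288; M2M3 = 4·26·25 = 2600; M3M4 = 26·25·19 = 12350.
Length 3: M1..M3: k=1: 0+2600+22·4·25=4800; k=2: 2288+0+22·26·25=16588 → min 4800 | M2..M4: k=2: 0+12350+4·26·19=14326; k=3: 2600+0+4·25·19=4500 → min 4500.
Length 4: M1..M4: k=1: 0+4500+22·4·19=6172; k=2: 2288+12350+22·26·19=25506; k=3: 4800+0+22·25·19=15250 → min 6172.
Optimal order: (M1((M2M3)M4)) with cost 6172.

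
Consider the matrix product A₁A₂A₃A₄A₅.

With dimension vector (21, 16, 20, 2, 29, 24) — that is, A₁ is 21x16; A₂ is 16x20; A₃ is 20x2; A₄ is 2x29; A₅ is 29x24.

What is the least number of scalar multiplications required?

Adjacent pairs: A₁A₂ = 21·16·20 = 6720; A₂A₃ = 16·20·2 = 640; A₃A₄ = 20·2·29 = 1160; A₄A₅ = 2·29·24 = 1392.
Length 3: A₁..A₃: k=1: 0+640+21·16·2=1312; k=2: 6720+0+21·20·2=7560 → min 1312 | A₂..A₄: k=2: 0+1160+16·20·29=10440; k=3: 640+0+16·2·29=1568 → min 1568 | A₃..A₅: k=3: 0+1392+20·2·24=2352; k=4: 1160+0+20·29·24=15080 → min 2352.
Length 4: A₁..A₄: k=1: 0+1568+21·16·29=11312; k=2: 6720+1160+21·20·29=20060; k=3: 1312+0+21·2·29=2530 → min 2530 | A₂..A₅: k=2: 0+2352+16·20·24=10032; k=3: 640+1392+16·2·24=2800; k=4: 1568+0+16·29·24=12704 → min 2800.
Length 5: A₁..A₅: k=1: 0+2800+21·16·24=10864; k=2: 6720+2352+21·20·24=19152; k=3: 1312+1392+21·2·24=3712; k=4: 2530+0+21·29·24=17146 → min 3712.
Optimal order: ((A₁(A₂A₃))(A₄A₅)) with cost 3712.

3712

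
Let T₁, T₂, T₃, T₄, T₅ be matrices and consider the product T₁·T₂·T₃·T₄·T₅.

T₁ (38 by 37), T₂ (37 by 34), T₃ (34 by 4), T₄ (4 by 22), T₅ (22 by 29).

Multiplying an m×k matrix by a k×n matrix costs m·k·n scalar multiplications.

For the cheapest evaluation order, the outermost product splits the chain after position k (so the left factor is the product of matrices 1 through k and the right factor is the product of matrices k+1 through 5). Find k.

Adjacent pairs: T₁T₂ = 38·37·34 = 47804; T₂T₃ = 37·34·4 = 5032; T₃T₄ = 34·4·22 = 2992; T₄T₅ = 4·22·29 = 2552.
Length 3: T₁..T₃: k=1: 0+5032+38·37·4=10656; k=2: 47804+0+38·34·4=52972 → min 10656 | T₂..T₄: k=2: 0+2992+37·34·22=30668; k=3: 5032+0+37·4·22=8288 → min 8288 | T₃..T₅: k=3: 0+2552+34·4·29=6496; k=4: 2992+0+34·22·29=24684 → min 6496.
Length 4: T₁..T₄: k=1: 0+8288+38·37·22=39220; k=2: 47804+2992+38·34·22=79220; k=3: 10656+0+38·4·22=14000 → min 14000 | T₂..T₅: k=2: 0+6496+37·34·29=42978; k=3: 5032+2552+37·4·29=11876; k=4: 8288+0+37·22·29=31894 → min 11876.
Top-level splits: k=1: (T₁..T₁)·(T₂..T₅) → 0+11876+38·37·29 = 52650; k=2: (T₁..T₂)·(T₃..T₅) → 47804+6496+38·34·29 = 91768; k=3: (T₁..T₃)·(T₄..T₅) → 10656+2552+38·4·29 = 17616; k=4: (T₁..T₄)·(T₅..T₅) → 14000+0+38·22·29 = 38244.
Best split is after T₃, i.e. k = 3.

3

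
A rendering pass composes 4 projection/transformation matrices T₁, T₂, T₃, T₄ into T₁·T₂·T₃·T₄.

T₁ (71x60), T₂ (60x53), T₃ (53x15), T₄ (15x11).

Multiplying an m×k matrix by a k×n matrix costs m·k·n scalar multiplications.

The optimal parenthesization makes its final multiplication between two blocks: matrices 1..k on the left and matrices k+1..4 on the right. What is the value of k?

1

Adjacent pairs: T₁T₂ = 71·60·53 = 225780; T₂T₃ = 60·53·15 = 47700; T₃T₄ = 53·15·11 = 8745.
Length 3: T₁..T₃: k=1: 0+47700+71·60·15=111600; k=2: 225780+0+71·53·15=282225 → min 111600 | T₂..T₄: k=2: 0+8745+60·53·11=43725; k=3: 47700+0+60·15·11=57600 → min 43725.
Top-level splits: k=1: (T₁..T₁)·(T₂..T₄) → 0+43725+71·60·11 = 90585; k=2: (T₁..T₂)·(T₃..T₄) → 225780+8745+71·53·11 = 275918; k=3: (T₁..T₃)·(T₄..T₄) → 111600+0+71·15·11 = 123315.
Best split is after T₁, i.e. k = 1.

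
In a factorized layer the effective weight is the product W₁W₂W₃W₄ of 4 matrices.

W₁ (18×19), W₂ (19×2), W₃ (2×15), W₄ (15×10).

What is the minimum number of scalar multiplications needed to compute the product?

Adjacent pairs: W₁W₂ = 18·19·2 = 684; W₂W₃ = 19·2·15 = 570; W₃W₄ = 2·15·10 = 300.
Length 3: W₁..W₃: k=1: 0+570+18·19·15=5700; k=2: 684+0+18·2·15=1224 → min 1224 | W₂..W₄: k=2: 0+300+19·2·10=680; k=3: 570+0+19·15·10=3420 → min 680.
Length 4: W₁..W₄: k=1: 0+680+18·19·10=4100; k=2: 684+300+18·2·10=1344; k=3: 1224+0+18·15·10=3924 → min 1344.
Optimal order: ((W₁W₂)(W₃W₄)) with cost 1344.

1344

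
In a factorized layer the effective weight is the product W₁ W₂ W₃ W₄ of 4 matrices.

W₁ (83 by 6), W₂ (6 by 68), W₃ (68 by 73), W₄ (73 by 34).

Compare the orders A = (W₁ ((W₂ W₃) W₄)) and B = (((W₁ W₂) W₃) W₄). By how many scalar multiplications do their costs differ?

590274

Order A = (W₁ ((W₂ W₃) W₄)): (W₂ W₃): 6×68 by 68×73 → 6×73, cost 6·68·73 = 29784; ((W₂ W₃) W₄): 6×73 by 73×34 → 6×34, cost 6·73·34 = 14892; cumulative 44676; (W₁ ((W₂ W₃) W₄)): 83×6 by 6×34 → 83×34, cost 83·6·34 = 16932; cumulative 61608. Total 61608.
Order B = (((W₁ W₂) W₃) W₄): (W₁ W₂): 83×6 by 6×68 → 83×68, cost 83·6·68 = 33864; ((W₁ W₂) W₃): 83×68 by 68×73 → 83×73, cost 83·68·73 = 412012; cumulative 445876; (((W₁ W₂) W₃) W₄): 83×73 by 73×34 → 83×34, cost 83·73·34 = 206006; cumulative 651882. Total 651882.
Difference: |61608 − 651882| = 590274.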